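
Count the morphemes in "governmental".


Word: "governmental"
Morphemes: govern / -ment / -al
Each morpheme carries meaning
= 3 morphemes


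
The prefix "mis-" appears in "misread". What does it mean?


Prefix: mis-
As in: misread -> mis- + read
Meaning = wrongly


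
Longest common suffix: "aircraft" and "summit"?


Word 1: "aircraft"
Word 2: "summit"
Comparing from end:
  Pos -1: 't' == 't'
  Pos -2: 'f' != 'i' (stop)
LCS = "t" (length 1)


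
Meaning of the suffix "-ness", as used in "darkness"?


Suffix: -ness
As in: darkness -> dark + -ness
Meaning = state of being


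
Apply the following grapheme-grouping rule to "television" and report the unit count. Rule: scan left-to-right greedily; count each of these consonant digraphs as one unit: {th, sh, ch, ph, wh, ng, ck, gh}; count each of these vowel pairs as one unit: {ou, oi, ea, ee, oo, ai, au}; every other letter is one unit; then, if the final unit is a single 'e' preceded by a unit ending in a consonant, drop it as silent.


Word: "television" (10 letters)
Left-to-right scan:
  [1] 't' (letter)
  [2] 'e' (letter)
  [3] 'l' (letter)
  [4] 'e' (letter)
  [5] 'v' (letter)
  [6] 'i' (letter)
  [7] 's' (letter)
  [8] 'i' (letter)
  [9] 'o' (letter)
  [10] 'n' (letter)
Units from scan: 10
Sound units = 10 units


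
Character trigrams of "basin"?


Word: "basin" (length 5)
Number of trigrams = 5 - 3 + 1 = 3
  Position 0: "bas"
  Position 1: "asi"
  Position 2: "sin"
Trigrams = "bas", "asi", "sin"


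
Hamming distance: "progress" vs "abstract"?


Comparing character by character (same length = 8):
  Pos 0: 'p' vs 'a' !=
  Pos 1: 'r' vs 'b' !=
  Pos 2: 'o' vs 's' !=
  Pos 3: 'g' vs 't' !=
  Pos 4: 'r' vs 'r' =
  Pos 5: 'e' vs 'a' !=
  Pos 6: 's' vs 'c' !=
  Pos 7: 's' vs 't' !=
Hamming distance = 7


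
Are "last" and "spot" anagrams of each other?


Word 1: "last" → sorted: alst
Word 2: "spot" → sorted: opst
Same letters? alst != opst
Anagram = No


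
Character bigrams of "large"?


Word: "large" (length 5)
Number of bigrams = 5 - 2 + 1 = 4
  Position 0: "la"
  Position 1: "ar"
  Position 2: "rg"
  Position 3: "ge"
Bigrams = "la", "ar", "rg", "ge"


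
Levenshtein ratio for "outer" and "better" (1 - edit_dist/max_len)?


Word 1: "outer" (length 5)
Word 2: "better" (length 6)
One optimal edit sequence:
  1. insert 'b'  (+1)
  2. substitute 'o' -> 'e'  (+1)
  3. substitute 'u' -> 't'  (+1)
  4. keep 't'
  5. keep 'e'
  6. keep 'r'
Edit distance = 3
Max length = max(5, 6) = 6
Similarity = 1 - 3/6
= 0.5000


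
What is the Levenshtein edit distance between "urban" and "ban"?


Word 1: "urban" (length 5)
Word 2: "ban" (length 3)
One optimal edit sequence (insert/delete/substitute each cost 1):
  1. delete 'u'  (+1)
  2. delete 'r'  (+1)
  3. keep 'b'
  4. keep 'a'
  5. keep 'n'
Total edit operations: 2
Edit distance = 2


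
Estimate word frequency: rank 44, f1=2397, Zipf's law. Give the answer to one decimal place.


Zipf's law: f(r) = f(1) / r
f(1) = 2397
f(44) = 2397 / 44
= 54.5 occurrences


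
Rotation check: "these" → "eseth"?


Word: "these", Candidate: "eseth"
Method: check if candidate is substring of word+word
"thesethese" contains "eseth"? Yes
Is rotation = Yes


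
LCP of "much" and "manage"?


Word 1: "much"
Word 2: "manage"
Comparing from start:
  Pos 0: 'm' == 'm'
  Pos 1: 'u' != 'a' (stop)
LCP = "m" (length 1)


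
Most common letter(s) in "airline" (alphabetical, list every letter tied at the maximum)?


Word: "airline"
Letter counts:
  'a': 1
  'e': 1
  'i': 2
  'l': 1
  'n': 1
  'r': 1
Maximum count = 2
Most frequent = 'i' (2 times each)


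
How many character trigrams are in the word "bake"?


Word: "bake" (length 4)
Number of 3-grams = length - 3 + 1 = 4 - 3 + 1
= 2


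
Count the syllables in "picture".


Word: "picture"
Syllable breakdown: pic | ture
Counting: 2 parts
= 2 syllables


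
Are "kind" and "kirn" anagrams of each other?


Word 1: "kind" → sorted: dikn
Word 2: "kirn" → sorted: iknr
Same letters? dikn != iknr
Anagram = No


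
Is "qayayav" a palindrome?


Word: "qayayav"
Reversed: "vayayaq"
Forward == Backward? qayayav != vayayaq
Palindrome = No


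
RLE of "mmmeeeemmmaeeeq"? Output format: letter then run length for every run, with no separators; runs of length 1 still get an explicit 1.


String: "mmmeeeemmmaeeeq"
Scanning for consecutive runs:
  'm' x 3
  'e' x 4
  'm' x 3
  'a' x 1
  'e' x 3
  'q' x 1
RLE = "m3e4m3a1e3q1"


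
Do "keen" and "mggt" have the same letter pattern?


Pattern of "keen": [0, 1, 1, 2]
Pattern of "mggt": [0, 1, 1, 2]
Patterns match
Same pattern = Yes


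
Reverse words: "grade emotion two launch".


Original: "grade emotion two launch"
Words (1..n): grade | emotion | two | launch
Reversed (n..1): launch | two | emotion | grade
Result = "launch two emotion grade"


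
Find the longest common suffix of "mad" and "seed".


Word 1: "mad"
Word 2: "seed"
Comparing from end:
  Pos -1: 'd' == 'd'
  Pos -2: 'a' != 'e' (stop)
LCS = "d" (length 1)


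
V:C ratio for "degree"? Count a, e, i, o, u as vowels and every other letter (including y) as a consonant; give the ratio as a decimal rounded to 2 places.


Word: "degree"
Vowels (a,e,i,o,u): 3
Consonants: 3
Ratio = 3/3
= 1.00


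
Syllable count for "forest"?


Word: "forest"
Syllable breakdown: for · est
Counting: 2 parts
= 2 syllables


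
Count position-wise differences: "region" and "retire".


Comparing character by character (same length = 6):
  Pos 0: 'r' vs 'r' =
  Pos 1: 'e' vs 'e' =
  Pos 2: 'g' vs 't' !=
  Pos 3: 'i' vs 'i' =
  Pos 4: 'o' vs 'r' !=
  Pos 5: 'n' vs 'e' !=
Hamming distance = 3


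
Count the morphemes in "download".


Word: "download"
Morphemes: down- | load
Each morpheme carries meaning
= 2 morphemes


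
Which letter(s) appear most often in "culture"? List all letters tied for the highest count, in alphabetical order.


Word: "culture"
Letter counts:
  'c': 1
  'e': 1
  'l': 1
  'r': 1
  't': 1
  'u': 2
Maximum count = 2
Most frequent = 'u' (2 times each)


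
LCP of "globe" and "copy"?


Word 1: "globe"
Word 2: "copy"
Comparing from start:
  Pos 0: 'g' != 'c' (stop)
LCP = "" (length 0)


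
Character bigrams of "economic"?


Word: "economic" (length 8)
Number of bigrams = 8 - 2 + 1 = 7
  Position 0: "ec"
  Position 1: "co"
  Position 2: "on"
  Position 3: "no"
  Position 4: "om"
  Position 5: "mi"
  Position 6: "ic"
Bigrams = "ec", "co", "on", "no", "om", "mi", "ic"


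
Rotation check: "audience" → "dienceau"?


Word: "audience", Candidate: "dienceau"
Method: check if candidate is substring of word+word
"audienceaudience" contains "dienceau"? Yes
Is rotation = Yes


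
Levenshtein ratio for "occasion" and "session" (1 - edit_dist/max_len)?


Word 1: "occasion" (length 8)
Word 2: "session" (length 7)
One optimal edit sequence:
  1. delete 'o'  (+1)
  2. substitute 'c' -> 's'  (+1)
  3. substitute 'c' -> 'e'  (+1)
  4. substitute 'a' -> 's'  (+1)
  5. keep 's'
  6. keep 'i'
  7. keep 'o'
  8. keep 'n'
Edit distance = 4
Max length = max(8, 7) = 8
Similarity = 1 - 4/8
= 0.5000


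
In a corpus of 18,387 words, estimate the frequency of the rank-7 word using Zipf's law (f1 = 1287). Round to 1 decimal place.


Zipf's law: f(r) = f(1) / r
f(1) = 1287
f(7) = 1287 / 7
= 183.9 occurrences


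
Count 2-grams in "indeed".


Word: "indeed" (length 6)
Number of 2-grams = length - 2 + 1 = 6 - 2 + 1
= 5


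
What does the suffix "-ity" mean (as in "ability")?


Suffix: -ity
Example: ability = able + -ity, with a spelling change
Meaning = quality of


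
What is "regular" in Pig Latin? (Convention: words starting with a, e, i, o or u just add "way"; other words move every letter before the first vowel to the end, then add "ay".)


Word: "regular"
Starts with consonant(s) → move to end, add 'ay'
Consonant cluster: "r"
Pig Latin = "egularray"


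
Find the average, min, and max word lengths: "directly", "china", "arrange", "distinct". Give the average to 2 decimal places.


Lengths: "directly"=8, "china"=5, "arrange"=7, "distinct"=8
Sum = 28, Count = 4
Average = 28/4 = 7.00
= avg=7.00, min=5, max=8


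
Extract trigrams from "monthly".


Word: "monthly" (length 7)
Number of trigrams = 7 - 3 + 1 = 5
  Position 0: "mon"
  Position 1: "ont"
  Position 2: "nth"
  Position 3: "thl"
  Position 4: "hly"
Trigrams = "mon", "ont", "nth", "thl", "hly"


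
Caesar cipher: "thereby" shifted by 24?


Word: "thereby"
Shift: 24
Each letter → (letter + shift) mod 26:
  't' (19) + 24 = 17 → 'r'
  'h' (7) + 24 = 5 → 'f'
  'e' (4) + 24 = 2 → 'c'
  'r' (17) + 24 = 15 → 'p'
  'e' (4) + 24 = 2 → 'c'
  'b' (1) + 24 = 25 → 'z'
  'y' (24) + 24 = 22 → 'w'
Result = "rfcpczw"


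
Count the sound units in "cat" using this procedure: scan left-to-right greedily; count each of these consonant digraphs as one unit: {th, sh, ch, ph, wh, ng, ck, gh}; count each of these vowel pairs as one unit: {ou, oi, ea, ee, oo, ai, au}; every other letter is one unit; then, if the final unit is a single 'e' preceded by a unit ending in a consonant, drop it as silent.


Word: "cat" (3 letters)
Left-to-right scan:
  [1] 'c' (letter)
  [2] 'a' (letter)
  [3] 't' (letter)
Units from scan: 3
Sound units = 3 units


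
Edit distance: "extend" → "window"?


Word 1: "extend" (length 6)
Word 2: "window" (length 6)
One optimal edit sequence (insert/delete/substitute each cost 1):
  1. substitute 'e' -> 'w'  (+1)
  2. substitute 'x' -> 'i'  (+1)
  3. substitute 't' -> 'n'  (+1)
  4. substitute 'e' -> 'd'  (+1)
  5. substitute 'n' -> 'o'  (+1)
  6. substitute 'd' -> 'w'  (+1)
Total edit operations: 6
Edit distance = 6


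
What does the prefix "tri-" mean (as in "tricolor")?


Prefix: tri-
Example: tricolor (tri- + color)
Meaning = three


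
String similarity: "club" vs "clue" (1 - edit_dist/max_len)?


Word 1: "club" (length 4)
Word 2: "clue" (length 4)
One optimal edit sequence:
  1. keep 'c'
  2. keep 'l'
  3. keep 'u'
  4. substitute 'b' -> 'e'  (+1)
Edit distance = 1
Max length = max(4, 4) = 4
Similarity = 1 - 1/4
= 0.7500


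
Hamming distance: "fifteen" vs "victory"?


Comparing character by character (same length = 7):
  Pos 0: 'f' vs 'v' !=
  Pos 1: 'i' vs 'i' =
  Pos 2: 'f' vs 'c' !=
  Pos 3: 't' vs 't' =
  Pos 4: 'e' vs 'o' !=
  Pos 5: 'e' vs 'r' !=
  Pos 6: 'n' vs 'y' !=
Hamming distance = 5


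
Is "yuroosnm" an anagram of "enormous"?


Word 1: "enormous" → sorted: emnoorsu
Word 2: "yuroosnm" → sorted: mnoorsuy
Same letters? emnoorsu != mnoorsuy
Anagram = No


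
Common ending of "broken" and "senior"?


Word 1: "broken"
Word 2: "senior"
Comparing from end:
  Pos -1: 'n' != 'r' (stop)
LCS = "" (length 0)


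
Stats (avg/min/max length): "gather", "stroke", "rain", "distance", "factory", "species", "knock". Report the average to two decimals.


Lengths: "gather"=6, "stroke"=6, "rain"=4, "distance"=8, "factory"=7, "species"=7, "knock"=5
Sum = 43, Count = 7
Average = 43/7 = 6.14
= avg=6.14, min=4, max=8


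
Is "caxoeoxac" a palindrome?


Word: "caxoeoxac"
Reversed: "caxoeoxac"
Forward == Backward? caxoeoxac == caxoeoxac
Palindrome = Yes


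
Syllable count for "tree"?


Word: "tree"
Syllable breakdown: tree
Counting: 1 part
= 1 syllable


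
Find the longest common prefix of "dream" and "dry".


Word 1: "dream"
Word 2: "dry"
Comparing from start:
  Pos 0: 'd' == 'd'
  Pos 1: 'r' == 'r'
  Pos 2: 'e' != 'y' (stop)
LCP = "dr" (length 2)


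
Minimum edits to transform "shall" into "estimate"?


Word 1: "shall" (length 5)
Word 2: "estimate" (length 8)
One optimal edit sequence (insert/delete/substitute each cost 1):
  1. insert 'e'  (+1)
  2. keep 's'
  3. insert 't'  (+1)
  4. insert 'i'  (+1)
  5. substitute 'h' -> 'm'  (+1)
  6. keep 'a'
  7. substitute 'l' -> 't'  (+1)
  8. substitute 'l' -> 'e'  (+1)
Total edit operations: 6
Edit distance = 6


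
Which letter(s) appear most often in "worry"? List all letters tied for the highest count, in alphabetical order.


Word: "worry"
Letter counts:
  'o': 1
  'r': 2
  'w': 1
  'y': 1
Maximum count = 2
Most frequent = 'r' (2 times each)


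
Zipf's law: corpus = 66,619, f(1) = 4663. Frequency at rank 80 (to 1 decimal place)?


Zipf's law: f(r) = f(1) / r
f(1) = 4663
f(80) = 4663 / 80
= 58.3 occurrences


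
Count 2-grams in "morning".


Word: "morning" (length 7)
Number of 2-grams = length - 2 + 1 = 7 - 2 + 1
= 6


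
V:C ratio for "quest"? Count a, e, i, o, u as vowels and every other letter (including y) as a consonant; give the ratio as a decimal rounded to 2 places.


Word: "quest"
Vowels (a,e,i,o,u): 2
Consonants: 3
Ratio = 2/3
= 0.67


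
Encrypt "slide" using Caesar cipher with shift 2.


Word: "slide"
Shift: 2
Each letter → (letter + shift) mod 26:
  's' (18) + 2 = 20 → 'u'
  'l' (11) + 2 = 13 → 'n'
  'i' (8) + 2 = 10 → 'k'
  'd' (3) + 2 = 5 → 'f'
  'e' (4) + 2 = 6 → 'g'
Result = "unkfg"


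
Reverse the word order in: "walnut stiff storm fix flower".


Original: "walnut stiff storm fix flower"
Words (1..n): walnut | stiff | storm | fix | flower
Reversed (n..1): flower | fix | storm | stiff | walnut
Result = "flower fix storm stiff walnut"


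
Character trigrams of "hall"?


Word: "hall" (length 4)
Number of trigrams = 4 - 3 + 1 = 2
  Position 0: "hal"
  Position 1: "all"
Trigrams = "hal", "all"


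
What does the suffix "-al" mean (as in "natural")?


Suffix: -al
Example: natural = nature + -al, with a spelling change
Meaning = relating to


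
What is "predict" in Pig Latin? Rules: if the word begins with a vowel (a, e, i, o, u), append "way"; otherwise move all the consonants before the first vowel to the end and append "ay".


Word: "predict"
Starts with consonant(s) → move to end, add 'ay'
Consonant cluster: "pr"
Pig Latin = "edictpray"


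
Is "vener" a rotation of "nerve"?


Word: "nerve", Candidate: "vener"
Method: check if candidate is substring of word+word
"nervenerve" contains "vener"? Yes
Is rotation = Yes


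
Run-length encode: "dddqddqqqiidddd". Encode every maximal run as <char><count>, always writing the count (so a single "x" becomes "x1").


String: "dddqddqqqiidddd"
Scanning for consecutive runs:
  'd' x 3
  'q' x 1
  'd' x 2
  'q' x 3
  'i' x 2
  'd' x 4
RLE = "d3q1d2q3i2d4"


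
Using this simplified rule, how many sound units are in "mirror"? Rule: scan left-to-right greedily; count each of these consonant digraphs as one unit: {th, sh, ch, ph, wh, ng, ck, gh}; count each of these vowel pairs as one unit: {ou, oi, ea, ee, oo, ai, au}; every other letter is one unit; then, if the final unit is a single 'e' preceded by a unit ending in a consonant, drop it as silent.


Word: "mirror" (6 letters)
Left-to-right scan:
  (1) 'm' (letter)
  (2) 'i' (letter)
  (3) 'r' (letter)
  (4) 'r' (letter)
  (5) 'o' (letter)
  (6) 'r' (letter)
Units from scan: 6
Sound units = 6 units


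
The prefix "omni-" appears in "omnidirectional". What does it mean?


Prefix: omni-
As in: omnidirectional -> omni- + directional
Meaning = all


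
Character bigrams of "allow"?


Word: "allow" (length 5)
Number of bigrams = 5 - 2 + 1 = 4
  Position 0: "al"
  Position 1: "ll"
  Position 2: "lo"
  Position 3: "ow"
Bigrams = "al", "ll", "lo", "ow"


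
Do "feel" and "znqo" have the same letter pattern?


Pattern of "feel": [0, 1, 1, 2]
Pattern of "znqo": [0, 1, 2, 3]
Patterns do not match
Same pattern = No


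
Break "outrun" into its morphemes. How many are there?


Word: "outrun"
Morphemes: out- + run
Each morpheme carries meaning
= 2 morphemes


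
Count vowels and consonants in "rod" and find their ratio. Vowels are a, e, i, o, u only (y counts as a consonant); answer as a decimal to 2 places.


Word: "rod"
Vowels (a,e,i,o,u): 1
Consonants: 2
Ratio = 1/2
= 0.50


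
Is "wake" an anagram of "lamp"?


Word 1: "lamp" → sorted: almp
Word 2: "wake" → sorted: aekw
Same letters? almp != aekw
Anagram = No


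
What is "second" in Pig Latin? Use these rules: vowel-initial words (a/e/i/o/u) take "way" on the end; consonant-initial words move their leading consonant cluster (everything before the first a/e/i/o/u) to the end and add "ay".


Word: "second"
Starts with consonant(s) → move to end, add 'ay'
Consonant cluster: "s"
Pig Latin = "econdsay"


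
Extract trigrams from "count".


Word: "count" (length 5)
Number of trigrams = 5 - 3 + 1 = 3
  Position 0: "cou"
  Position 1: "oun"
  Position 2: "unt"
Trigrams = "cou", "oun", "unt"


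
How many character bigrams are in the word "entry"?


Word: "entry" (length 5)
Number of 2-grams = length - 2 + 1 = 5 - 2 + 1
= 4


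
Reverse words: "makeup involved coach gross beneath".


Original: "makeup involved coach gross beneath"
Words (1..n): makeup | involved | coach | gross | beneath
Reversed (n..1): beneath | gross | coach | involved | makeup
Result = "beneath gross coach involved makeup"


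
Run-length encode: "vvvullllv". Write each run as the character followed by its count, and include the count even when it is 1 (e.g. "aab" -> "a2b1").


String: "vvvullllv"
Scanning for consecutive runs:
  'v' x 3
  'u' x 1
  'l' x 4
  'v' x 1
RLE = "v3u1l4v1"


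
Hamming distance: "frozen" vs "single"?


Comparing character by character (same length = 6):
  Pos 0: 'f' vs 's' !=
  Pos 1: 'r' vs 'i' !=
  Pos 2: 'o' vs 'n' !=
  Pos 3: 'z' vs 'g' !=
  Pos 4: 'e' vs 'l' !=
  Pos 5: 'n' vs 'e' !=
Hamming distance = 6


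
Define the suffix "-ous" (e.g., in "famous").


Suffix: -ous
As in: famous -> fame + -ous, with a spelling change
Meaning = having quality of


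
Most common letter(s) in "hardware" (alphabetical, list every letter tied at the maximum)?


Word: "hardware"
Letter counts:
  'a': 2
  'd': 1
  'e': 1
  'h': 1
  'r': 2
  'w': 1
Maximum count = 2
Most frequent = 'a', 'r' (2 times each)


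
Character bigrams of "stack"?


Word: "stack" (length 5)
Number of bigrams = 5 - 2 + 1 = 4
  Position 0: "st"
  Position 1: "ta"
  Position 2: "ac"
  Position 3: "ck"
Bigrams = "st", "ta", "ac", "ck"


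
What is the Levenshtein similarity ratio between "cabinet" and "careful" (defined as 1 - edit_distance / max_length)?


Word 1: "cabinet" (length 7)
Word 2: "careful" (length 7)
One optimal edit sequence:
  1. keep 'c'
  2. keep 'a'
  3. substitute 'b' -> 'r'  (+1)
  4. substitute 'i' -> 'e'  (+1)
  5. substitute 'n' -> 'f'  (+1)
  6. substitute 'e' -> 'u'  (+1)
  7. substitute 't' -> 'l'  (+1)
Edit distance = 5
Max length = max(7, 7) = 7
Similarity = 1 - 5/7
= 0.2857


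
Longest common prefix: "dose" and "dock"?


Word 1: "dose"
Word 2: "dock"
Comparing from start:
  Pos 0: 'd' == 'd'
  Pos 1: 'o' == 'o'
  Pos 2: 's' != 'c' (stop)
LCP = "do" (length 2)


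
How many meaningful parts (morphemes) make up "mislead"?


Word: "mislead"
Morphemes: mis- + lead
Each morpheme carries meaning
= 2 morphemes


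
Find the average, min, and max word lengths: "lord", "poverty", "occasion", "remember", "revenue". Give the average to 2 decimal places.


Lengths: "lord"=4, "poverty"=7, "occasion"=8, "remember"=8, "revenue"=7
Sum = 34, Count = 5
Average = 34/5 = 6.80
= avg=6.80, min=4, max=8


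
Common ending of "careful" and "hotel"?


Word 1: "careful"
Word 2: "hotel"
Comparing from end:
  Pos -1: 'l' == 'l'
  Pos -2: 'u' != 'e' (stop)
LCS = "l" (length 1)


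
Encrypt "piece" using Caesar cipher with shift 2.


Word: "piece"
Shift: 2
Each letter → (letter + shift) mod 26:
  'p' (15) + 2 = 17 → 'r'
  'i' (8) + 2 = 10 → 'k'
  'e' (4) + 2 = 6 → 'g'
  'c' (2) + 2 = 4 → 'e'
  'e' (4) + 2 = 6 → 'g'
Result = "rkgeg"


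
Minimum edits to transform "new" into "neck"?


Word 1: "new" (length 3)
Word 2: "neck" (length 4)
One optimal edit sequence (insert/delete/substitute each cost 1):
  1. keep 'n'
  2. keep 'e'
  3. insert 'c'  (+1)
  4. substitute 'w' -> 'k'  (+1)
Total edit operations: 2
Edit distance = 2


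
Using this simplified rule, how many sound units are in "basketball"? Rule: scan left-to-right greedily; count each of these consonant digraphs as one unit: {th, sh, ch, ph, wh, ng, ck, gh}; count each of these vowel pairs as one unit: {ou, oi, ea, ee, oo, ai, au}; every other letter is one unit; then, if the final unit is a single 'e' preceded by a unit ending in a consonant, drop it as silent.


Word: "basketball" (10 letters)
Left-to-right scan:
  [1] 'b' (letter)
  [2] 'a' (letter)
  [3] 's' (letter)
  [4] 'k' (letter)
  [5] 'e' (letter)
  [6] 't' (letter)
  [7] 'b' (letter)
  [8] 'a' (letter)
  [9] 'l' (letter)
  [10] 'l' (letter)
Units from scan: 10
Sound units = 10 units


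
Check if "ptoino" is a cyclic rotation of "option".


Word: "option", Candidate: "ptoino"
Method: check if candidate is substring of word+word
"optionoption" contains "ptoino"? No
Is rotation = No


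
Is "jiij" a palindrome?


Word: "jiij"
Reversed: "jiij"
Forward == Backward? jiij == jiij
Palindrome = Yes


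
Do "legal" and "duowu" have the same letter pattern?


Pattern of "legal": [0, 1, 2, 3, 0]
Pattern of "duowu": [0, 1, 2, 3, 1]
Patterns do not match
Same pattern = No


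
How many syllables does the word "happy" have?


Word: "happy"
Syllable breakdown: hap | py
Counting: 2 parts
= 2 syllables


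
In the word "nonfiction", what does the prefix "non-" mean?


Prefix: non-
As in: nonfiction -> non- + fiction
Meaning = not


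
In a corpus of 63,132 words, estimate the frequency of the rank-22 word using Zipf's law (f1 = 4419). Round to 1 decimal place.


Zipf's law: f(r) = f(1) / r
f(1) = 4419
f(22) = 4419 / 22
= 200.9 occurrences


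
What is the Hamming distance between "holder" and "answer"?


Comparing character by character (same length = 6):
  Pos 0: 'h' vs 'a' !=
  Pos 1: 'o' vs 'n' !=
  Pos 2: 'l' vs 's' !=
  Pos 3: 'd' vs 'w' !=
  Pos 4: 'e' vs 'e' =
  Pos 5: 'r' vs 'r' =
Hamming distance = 4


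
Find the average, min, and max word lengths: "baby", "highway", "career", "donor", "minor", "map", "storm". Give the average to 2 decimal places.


Lengths: "baby"=4, "highway"=7, "career"=6, "donor"=5, "minor"=5, "map"=3, "storm"=5
Sum = 35, Count = 7
Average = 35/7 = 5.00
= avg=5.00, min=3, max=7


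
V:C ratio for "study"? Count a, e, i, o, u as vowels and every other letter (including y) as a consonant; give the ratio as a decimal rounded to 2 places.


Word: "study"
Vowels (a,e,i,o,u): 1
Consonants: 4
Ratio = 1/4
= 0.25


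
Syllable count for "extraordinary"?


Word: "extraordinary"
Syllable breakdown: ex / traor / di / nar / y
Counting: 5 parts
= 5 syllables


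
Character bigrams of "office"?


Word: "office" (length 6)
Number of bigrams = 6 - 2 + 1 = 5
  Position 0: "of"
  Position 1: "ff"
  Position 2: "fi"
  Position 3: "ic"
  Position 4: "ce"
Bigrams = "of", "ff", "fi", "ic", "ce"


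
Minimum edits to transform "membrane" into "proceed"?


Word 1: "membrane" (length 8)
Word 2: "proceed" (length 7)
One optimal edit sequence (insert/delete/substitute each cost 1):
  1. delete 'm'  (+1)
  2. substitute 'e' -> 'p'  (+1)
  3. substitute 'm' -> 'r'  (+1)
  4. substitute 'b' -> 'o'  (+1)
  5. substitute 'r' -> 'c'  (+1)
  6. substitute 'a' -> 'e'  (+1)
  7. substitute 'n' -> 'e'  (+1)
  8. substitute 'e' -> 'd'  (+1)
Total edit operations: 8
Edit distance = 8


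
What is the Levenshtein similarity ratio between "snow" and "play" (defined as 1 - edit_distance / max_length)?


Word 1: "snow" (length 4)
Word 2: "play" (length 4)
One optimal edit sequence:
  1. substitute 's' -> 'p'  (+1)
  2. substitute 'n' -> 'l'  (+1)
  3. substitute 'o' -> 'a'  (+1)
  4. substitute 'w' -> 'y'  (+1)
Edit distance = 4
Max length = max(4, 4) = 4
Similarity = 1 - 4/4
= 0.0000


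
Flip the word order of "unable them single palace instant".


Original: "unable them single palace instant"
Words (1..n): unable | them | single | palace | instant
Reversed (n..1): instant | palace | single | them | unable
Result = "instant palace single them unable"


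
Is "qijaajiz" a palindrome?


Word: "qijaajiz"
Reversed: "zijaajiq"
Forward == Backward? qijaajiz != zijaajiq
Palindrome = No


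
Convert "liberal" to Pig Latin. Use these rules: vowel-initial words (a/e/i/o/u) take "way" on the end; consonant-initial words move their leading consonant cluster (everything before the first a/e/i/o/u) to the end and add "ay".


Word: "liberal"
Starts with consonant(s) → move to end, add 'ay'
Consonant cluster: "l"
Pig Latin = "iberallay"


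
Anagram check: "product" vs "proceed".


Word 1: "product" → sorted: cdoprtu
Word 2: "proceed" → sorted: cdeeopr
Same letters? cdoprtu != cdeeopr
Anagram = No


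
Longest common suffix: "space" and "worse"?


Word 1: "space"
Word 2: "worse"
Comparing from end:
  Pos -1: 'e' == 'e'
  Pos -2: 'c' != 's' (stop)
LCS = "e" (length 1)


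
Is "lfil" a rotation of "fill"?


Word: "fill", Candidate: "lfil"
Method: check if candidate is substring of word+word
"fillfill" contains "lfil"? Yes
Is rotation = Yes


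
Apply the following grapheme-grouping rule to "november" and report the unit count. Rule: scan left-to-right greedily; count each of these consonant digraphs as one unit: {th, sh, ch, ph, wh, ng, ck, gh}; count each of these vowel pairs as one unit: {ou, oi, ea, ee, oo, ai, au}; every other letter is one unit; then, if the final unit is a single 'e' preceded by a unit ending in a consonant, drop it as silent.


Word: "november" (8 letters)
Left-to-right scan:
  [1] 'n' (letter)
  [2] 'o' (letter)
  [3] 'v' (letter)
  [4] 'e' (letter)
  [5] 'm' (letter)
  [6] 'b' (letter)
  [7] 'e' (letter)
  [8] 'r' (letter)
Units from scan: 8
Sound units = 8 units


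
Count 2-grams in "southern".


Word: "southern" (length 8)
Number of 2-grams = length - 2 + 1 = 8 - 2 + 1
= 7


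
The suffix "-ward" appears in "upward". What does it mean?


Suffix: -ward
Example: upward (up + -ward)
Meaning = in the direction of


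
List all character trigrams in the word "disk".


Word: "disk" (length 4)
Number of trigrams = 4 - 3 + 1 = 2
  Position 0: "dis"
  Position 1: "isk"
Trigrams = "dis", "isk"


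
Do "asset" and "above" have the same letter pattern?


Pattern of "asset": [0, 1, 1, 2, 3]
Pattern of "above": [0, 1, 2, 3, 4]
Patterns do not match
Same pattern = No


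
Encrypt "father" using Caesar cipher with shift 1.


Word: "father"
Shift: 1
Each letter → (letter + shift) mod 26:
  'f' (5) + 1 = 6 → 'g'
  'a' (0) + 1 = 1 → 'b'
  't' (19) + 1 = 20 → 'u'
  'h' (7) + 1 = 8 → 'i'
  'e' (4) + 1 = 5 → 'f'
  'r' (17) + 1 = 18 → 's'
Result = "gbuifs"


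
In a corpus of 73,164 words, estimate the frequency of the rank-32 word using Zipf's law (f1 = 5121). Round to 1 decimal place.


Zipf's law: f(r) = f(1) / r
f(1) = 5121
f(32) = 5121 / 32
= 160.0 occurrences


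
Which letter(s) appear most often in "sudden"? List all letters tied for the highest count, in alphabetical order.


Word: "sudden"
Letter counts:
  'd': 2
  'e': 1
  'n': 1
  's': 1
  'u': 1
Maximum count = 2
Most frequent = 'd' (2 times each)


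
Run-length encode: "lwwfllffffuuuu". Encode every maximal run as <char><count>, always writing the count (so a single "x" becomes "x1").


String: "lwwfllffffuuuu"
Scanning for consecutive runs:
  'l' x 1
  'w' x 2
  'f' x 1
  'l' x 2
  'f' x 4
  'u' x 4
RLE = "l1w2f1l2f4u4"


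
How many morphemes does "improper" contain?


Word: "improper"
Morphemes: im- / proper
Each morpheme carries meaning
= 2 morphemes


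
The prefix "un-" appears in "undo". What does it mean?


Prefix: un-
As in: undo -> un- + do
Meaning = not / reverse


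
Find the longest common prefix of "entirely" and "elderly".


Word 1: "entirely"
Word 2: "elderly"
Comparing from start:
  Pos 0: 'e' == 'e'
  Pos 1: 'n' != 'l' (stop)
LCP = "e" (length 1)


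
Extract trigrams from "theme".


Word: "theme" (length 5)
Number of trigrams = 5 - 3 + 1 = 3
  Position 0: "the"
  Position 1: "hem"
  Position 2: "eme"
Trigrams = "the", "hem", "eme"


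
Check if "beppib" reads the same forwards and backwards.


Word: "beppib"
Reversed: "bippeb"
Forward == Backward? beppib != bippeb
Palindrome = No


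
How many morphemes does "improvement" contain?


Word: "improvement"
Morphemes: improve / -ment
Each morpheme carries meaning
= 2 morphemes


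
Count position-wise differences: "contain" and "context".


Comparing character by character (same length = 7):
  Pos 0: 'c' vs 'c' =
  Pos 1: 'o' vs 'o' =
  Pos 2: 'n' vs 'n' =
  Pos 3: 't' vs 't' =
  Pos 4: 'a' vs 'e' !=
  Pos 5: 'i' vs 'x' !=
  Pos 6: 'n' vs 't' !=
Hamming distance = 3


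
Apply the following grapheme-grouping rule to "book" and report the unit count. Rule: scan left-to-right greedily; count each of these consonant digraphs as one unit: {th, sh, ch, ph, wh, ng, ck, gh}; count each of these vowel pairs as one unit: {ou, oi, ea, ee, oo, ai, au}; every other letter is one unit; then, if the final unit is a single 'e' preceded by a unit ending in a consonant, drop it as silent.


Word: "book" (4 letters)
Left-to-right scan:
  [1] 'b' (letter)
  [2] 'oo' (vowel-pair)
  [3] 'k' (letter)
Units from scan: 3
Sound units = 3 units


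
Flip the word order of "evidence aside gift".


Original: "evidence aside gift"
Words (1..n): evidence | aside | gift
Reversed (n..1): gift | aside | evidence
Result = "gift aside evidence"


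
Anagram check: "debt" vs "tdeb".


Word 1: "debt" → sorted: bdet
Word 2: "tdeb" → sorted: bdet
Same letters? bdet == bdet
Anagram = Yes


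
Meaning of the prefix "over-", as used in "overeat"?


Prefix: over-
As in: overeat -> over- + eat
Meaning = excessive


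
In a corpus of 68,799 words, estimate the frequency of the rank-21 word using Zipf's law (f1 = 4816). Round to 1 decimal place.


Zipf's law: f(r) = f(1) / r
f(1) = 4816
f(21) = 4816 / 21
= 229.3 occurrences


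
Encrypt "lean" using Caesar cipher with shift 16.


Word: "lean"
Shift: 16
Each letter → (letter + shift) mod 26:
  'l' (11) + 16 = 1 → 'b'
  'e' (4) + 16 = 20 → 'u'
  'a' (0) + 16 = 16 → 'q'
  'n' (13) + 16 = 3 → 'd'
Result = "buqd"


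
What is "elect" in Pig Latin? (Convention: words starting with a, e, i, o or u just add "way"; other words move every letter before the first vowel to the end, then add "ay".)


Word: "elect"
Starts with vowel → add 'way'
Pig Latin = "electway"


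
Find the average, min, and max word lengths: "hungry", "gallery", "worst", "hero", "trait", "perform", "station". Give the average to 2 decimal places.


Lengths: "hungry"=6, "gallery"=7, "worst"=5, "hero"=4, "trait"=5, "perform"=7, "station"=7
Sum = 41, Count = 7
Average = 41/7 = 5.86
= avg=5.86, min=4, max=7


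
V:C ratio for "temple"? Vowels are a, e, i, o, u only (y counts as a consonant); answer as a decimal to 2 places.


Word: "temple"
Vowels (a,e,i,o,u): 2
Consonants: 4
Ratio = 2/4
= 0.50


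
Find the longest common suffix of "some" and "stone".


Word 1: "some"
Word 2: "stone"
Comparing from end:
  Pos -1: 'e' == 'e'
  Pos -2: 'm' != 'n' (stop)
LCS = "e" (length 1)


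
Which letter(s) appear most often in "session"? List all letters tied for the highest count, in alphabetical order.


Word: "session"
Letter counts:
  'e': 1
  'i': 1
  'n': 1
  'o': 1
  's': 3
Maximum count = 3
Most frequent = 's' (3 times each)


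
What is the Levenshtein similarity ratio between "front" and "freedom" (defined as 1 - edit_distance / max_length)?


Word 1: "front" (length 5)
Word 2: "freedom" (length 7)
One optimal edit sequence:
  1. keep 'f'
  2. keep 'r'
  3. insert 'e'  (+1)
  4. insert 'e'  (+1)
  5. substitute 'o' -> 'd'  (+1)
  6. substitute 'n' -> 'o'  (+1)
  7. substitute 't' -> 'm'  (+1)
Edit distance = 5
Max length = max(5, 7) = 7
Similarity = 1 - 5/7
= 0.2857


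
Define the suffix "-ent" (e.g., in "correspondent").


Suffix: -ent
As in: correspondent -> correspond + -ent
Meaning = one who / that which


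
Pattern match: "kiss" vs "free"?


Pattern of "kiss": [0, 1, 2, 2]
Pattern of "free": [0, 1, 2, 2]
Patterns match
Same pattern = Yes


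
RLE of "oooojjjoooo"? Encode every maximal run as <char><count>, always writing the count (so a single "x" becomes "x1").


String: "oooojjjoooo"
Scanning for consecutive runs:
  'o' x 4
  'j' x 3
  'o' x 4
RLE = "o4j3o4"


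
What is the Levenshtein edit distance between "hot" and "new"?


Word 1: "hot" (length 3)
Word 2: "new" (length 3)
One optimal edit sequence (insert/delete/substitute each cost 1):
  1. substitute 'h' -> 'n'  (+1)
  2. substitute 'o' -> 'e'  (+1)
  3. substitute 't' -> 'w'  (+1)
Total edit operations: 3
Edit distance = 3


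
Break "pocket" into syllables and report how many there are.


Word: "pocket"
Syllable breakdown: pock / et
Counting: 2 parts
= 2 syllables


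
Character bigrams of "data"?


Word: "data" (length 4)
Number of bigrams = 4 - 2 + 1 = 3
  Position 0: "da"
  Position 1: "at"
  Position 2: "ta"
Bigrams = "da", "at", "ta"


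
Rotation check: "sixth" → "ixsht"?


Word: "sixth", Candidate: "ixsht"
Method: check if candidate is substring of word+word
"sixthsixth" contains "ixsht"? No
Is rotation = No


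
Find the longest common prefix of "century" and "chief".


Word 1: "century"
Word 2: "chief"
Comparing from start:
  Pos 0: 'c' == 'c'
  Pos 1: 'e' != 'h' (stop)
LCP = "c" (length 1)


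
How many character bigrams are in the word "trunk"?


Word: "trunk" (length 5)
Number of 2-grams = length - 2 + 1 = 5 - 2 + 1
= 4


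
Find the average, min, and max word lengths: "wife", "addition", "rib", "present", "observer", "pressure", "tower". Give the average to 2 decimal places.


Lengths: "wife"=4, "addition"=8, "rib"=3, "present"=7, "observer"=8, "pressure"=8, "tower"=5
Sum = 43, Count = 7
Average = 43/7 = 6.14
= avg=6.14, min=3, max=8


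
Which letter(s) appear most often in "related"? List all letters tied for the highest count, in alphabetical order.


Word: "related"
Letter counts:
  'a': 1
  'd': 1
  'e': 2
  'l': 1
  'r': 1
  't': 1
Maximum count = 2
Most frequent = 'e' (2 times each)


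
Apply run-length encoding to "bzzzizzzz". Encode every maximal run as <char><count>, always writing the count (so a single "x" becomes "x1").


String: "bzzzizzzz"
Scanning for consecutive runs:
  'b' x 1
  'z' x 3
  'i' x 1
  'z' x 4
RLE = "b1z3i1z4"


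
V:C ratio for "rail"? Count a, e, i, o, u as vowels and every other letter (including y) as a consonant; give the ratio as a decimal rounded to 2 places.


Word: "rail"
Vowels (a,e,i,o,u): 2
Consonants: 2
Ratio = 2/2
= 1.00


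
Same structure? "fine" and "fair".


Pattern of "fine": [0, 1, 2, 3]
Pattern of "fair": [0, 1, 2, 3]
Patterns match
Same pattern = Yes


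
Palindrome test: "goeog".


Word: "goeog"
Reversed: "goeog"
Forward == Backward? goeog == goeog
Palindrome = Yes


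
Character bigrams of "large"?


Word: "large" (length 5)
Number of bigrams = 5 - 2 + 1 = 4
  Position 0: "la"
  Position 1: "ar"
  Position 2: "rg"
  Position 3: "ge"
Bigrams = "la", "ar", "rg", "ge"


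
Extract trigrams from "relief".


Word: "relief" (length 6)
Number of trigrams = 6 - 3 + 1 = 4
  Position 0: "rel"
  Position 1: "eli"
  Position 2: "lie"
  Position 3: "ief"
Trigrams = "rel", "eli", "lie", "ief"


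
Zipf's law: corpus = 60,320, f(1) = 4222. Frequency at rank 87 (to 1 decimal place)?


Zipf's law: f(r) = f(1) / r
f(1) = 4222
f(87) = 4222 / 87
= 48.5 occurrences


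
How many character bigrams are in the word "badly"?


Word: "badly" (length 5)
Number of 2-grams = length - 2 + 1 = 5 - 2 + 1
= 4


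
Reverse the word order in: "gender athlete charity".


Original: "gender athlete charity"
Words (1..n): gender | athlete | charity
Reversed (n..1): charity | athlete | gender
Result = "charity athlete gender"


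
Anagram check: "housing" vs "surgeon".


Word 1: "housing" → sorted: ghinosu
Word 2: "surgeon" → sorted: egnorsu
Same letters? ghinosu != egnorsu
Anagram = No


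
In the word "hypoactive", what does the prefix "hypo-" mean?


Prefix: hypo-
Example: hypoactive (hypo- + active)
Meaning = under / below normal


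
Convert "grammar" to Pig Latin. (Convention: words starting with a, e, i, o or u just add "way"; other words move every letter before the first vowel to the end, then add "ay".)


Word: "grammar"
Starts with consonant(s) → move to end, add 'ay'
Consonant cluster: "gr"
Pig Latin = "ammargray"


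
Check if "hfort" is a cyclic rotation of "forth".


Word: "forth", Candidate: "hfort"
Method: check if candidate is substring of word+word
"forthforth" contains "hfort"? Yes
Is rotation = Yes


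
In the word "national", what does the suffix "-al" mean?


Suffix: -al
As in: national -> nation + -al
Meaning = relating to


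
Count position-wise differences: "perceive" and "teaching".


Comparing character by character (same length = 8):
  Pos 0: 'p' vs 't' !=
  Pos 1: 'e' vs 'e' =
  Pos 2: 'r' vs 'a' !=
  Pos 3: 'c' vs 'c' =
  Pos 4: 'e' vs 'h' !=
  Pos 5: 'i' vs 'i' =
  Pos 6: 'v' vs 'n' !=
  Pos 7: 'e' vs 'g' !=
Hamming distance = 5


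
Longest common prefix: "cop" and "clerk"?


Word 1: "cop"
Word 2: "clerk"
Comparing from start:
  Pos 0: 'c' == 'c'
  Pos 1: 'o' != 'l' (stop)
LCP = "c" (length 1)


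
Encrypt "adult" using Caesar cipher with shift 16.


Word: "adult"
Shift: 16
Each letter → (letter + shift) mod 26:
  'a' (0) + 16 = 16 → 'q'
  'd' (3) + 16 = 19 → 't'
  'u' (20) + 16 = 10 → 'k'
  'l' (11) + 16 = 1 → 'b'
  't' (19) + 16 = 9 → 'j'
Result = "qtkbj"


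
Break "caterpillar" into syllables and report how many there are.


Word: "caterpillar"
Syllable breakdown: cat · er · pil · lar
Counting: 4 parts
= 4 syllables


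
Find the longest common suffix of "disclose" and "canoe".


Word 1: "disclose"
Word 2: "canoe"
Comparing from end:
  Pos -1: 'e' == 'e'
  Pos -2: 's' != 'o' (stop)
LCS = "e" (length 1)


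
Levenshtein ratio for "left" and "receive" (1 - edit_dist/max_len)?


Word 1: "left" (length 4)
Word 2: "receive" (length 7)
One optimal edit sequence:
  1. insert 'r'  (+1)
  2. insert 'e'  (+1)
  3. substitute 'l' -> 'c'  (+1)
  4. keep 'e'
  5. insert 'i'  (+1)
  6. substitute 'f' -> 'v'  (+1)
  7. substitute 't' -> 'e'  (+1)
Edit distance = 6
Max length = max(4, 7) = 7
Similarity = 1 - 6/7
= 0.1429


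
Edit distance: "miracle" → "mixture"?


Word 1: "miracle" (length 7)
Word 2: "mixture" (length 7)
One optimal edit sequence (insert/delete/substitute each cost 1):
  1. keep 'm'
  2. keep 'i'
  3. substitute 'r' -> 'x'  (+1)
  4. substitute 'a' -> 't'  (+1)
  5. substitute 'c' -> 'u'  (+1)
  6. substitute 'l' -> 'r'  (+1)
  7. keep 'e'
Total edit operations: 4
Edit distance = 4


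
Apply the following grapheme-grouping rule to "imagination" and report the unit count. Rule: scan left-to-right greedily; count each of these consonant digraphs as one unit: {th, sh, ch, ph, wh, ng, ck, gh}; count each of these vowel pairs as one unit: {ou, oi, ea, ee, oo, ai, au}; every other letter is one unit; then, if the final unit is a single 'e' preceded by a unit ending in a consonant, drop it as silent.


Word: "imagination" (11 letters)
Left-to-right scan:
  (1) 'i' (letter)
  (2) 'm' (letter)
  (3) 'a' (letter)
  (4) 'g' (letter)
  (5) 'i' (letter)
  (6) 'n' (letter)
  (7) 'a' (letter)
  (8) 't' (letter)
  (9) 'i' (letter)
  (10) 'o' (letter)
  (11) 'n' (letter)
Units from scan: 11
Sound units = 11 units
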